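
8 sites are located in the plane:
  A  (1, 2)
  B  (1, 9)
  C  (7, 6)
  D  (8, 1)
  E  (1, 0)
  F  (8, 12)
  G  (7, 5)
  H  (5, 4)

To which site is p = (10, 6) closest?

C

Compare squared distances (the ordering matches that of the actual distances):
|pA|² = (10−1)² + (6−2)² = 81 + 16 = 97
|pB|² = (10−1)² + (6−9)² = 81 + 9 = 90
|pC|² = (10−7)² + (6−6)² = 9 + 0 = 9
|pD|² = (10−8)² + (6−1)² = 4 + 25 = 29
|pE|² = (10−1)² + (6−0)² = 81 + 36 = 117
|pF|² = (10−8)² + (6−12)² = 4 + 36 = 40
|pG|² = (10−7)² + (6−5)² = 9 + 1 = 10
|pH|² = (10−5)² + (6−4)² = 25 + 4 = 29
C is nearest.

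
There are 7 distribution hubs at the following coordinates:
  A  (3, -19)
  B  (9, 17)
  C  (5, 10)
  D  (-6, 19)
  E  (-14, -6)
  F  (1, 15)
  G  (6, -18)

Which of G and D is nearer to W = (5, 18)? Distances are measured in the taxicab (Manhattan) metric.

d(W,G) = |5−6| + |18−(-18)| = 1 + 36 = 37
d(W,D) = |5−(-6)| + |18−19| = 11 + 1 = 12
37 > 12, so D is closer.

D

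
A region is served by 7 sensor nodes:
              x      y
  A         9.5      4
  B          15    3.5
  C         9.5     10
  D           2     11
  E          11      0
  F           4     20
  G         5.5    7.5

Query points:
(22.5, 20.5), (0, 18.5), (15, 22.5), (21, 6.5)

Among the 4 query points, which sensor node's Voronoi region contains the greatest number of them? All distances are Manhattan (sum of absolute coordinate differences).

F

(22.5, 20.5) — d to each: A:29.5, B:24.5, C:23.5, D:30, E:32, F:19, G:30 → nearest is F
(0, 18.5) — d to each: A:24, B:30, C:18, D:9.5, E:29.5, F:5.5, G:16.5 → nearest is F
(15, 22.5) — d to each: A:24, B:19, C:18, D:24.5, E:26.5, F:13.5, G:24.5 → nearest is F
(21, 6.5) — d to each: A:14, B:9, C:15, D:23.5, E:16.5, F:30.5, G:16.5 → nearest is B
Tally — B:1, F:3. F captures the most (3).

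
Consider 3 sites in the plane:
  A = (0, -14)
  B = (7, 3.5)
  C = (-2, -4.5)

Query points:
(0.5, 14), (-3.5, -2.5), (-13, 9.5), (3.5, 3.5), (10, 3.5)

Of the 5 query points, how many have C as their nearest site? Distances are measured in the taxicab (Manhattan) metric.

(0.5, 14) — d to each: A:28.5, B:17, C:21 → nearest is B
(-3.5, -2.5) — d to each: A:15, B:16.5, C:3.5 → nearest is C
(-13, 9.5) — d to each: A:36.5, B:26, C:25 → nearest is C
(3.5, 3.5) — d to each: A:21, B:3.5, C:13.5 → nearest is B
(10, 3.5) — d to each: A:27.5, B:3, C:20 → nearest is B
2 of the 5 points have C as nearest.

2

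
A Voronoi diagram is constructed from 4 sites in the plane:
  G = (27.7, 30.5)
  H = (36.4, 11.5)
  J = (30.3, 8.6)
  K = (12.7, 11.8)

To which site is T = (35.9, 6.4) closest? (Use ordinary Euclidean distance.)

H

Since √ is increasing, it suffices to compare squared distances:
|TG|² = (35.9−27.7)² + (6.4−30.5)² = 67.24 + 580.81 = 648.05
|TH|² = (35.9−36.4)² + (6.4−11.5)² = 0.25 + 26.01 = 26.26
|TJ|² = (35.9−30.3)² + (6.4−8.6)² = 31.36 + 4.84 = 36.2
|TK|² = (35.9−12.7)² + (6.4−11.8)² = 538.24 + 29.16 = 567.4
H is nearest.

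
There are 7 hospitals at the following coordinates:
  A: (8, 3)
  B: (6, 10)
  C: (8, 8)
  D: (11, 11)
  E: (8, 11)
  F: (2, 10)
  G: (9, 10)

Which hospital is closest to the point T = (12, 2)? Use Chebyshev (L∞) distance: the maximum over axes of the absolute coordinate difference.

d(T,A) = max(4, 1) = 4
d(T,B) = max(6, 8) = 8
d(T,C) = max(4, 6) = 6
d(T,D) = max(1, 9) = 9
d(T,E) = max(4, 9) = 9
d(T,F) = max(10, 8) = 10
d(T,G) = max(3, 8) = 8
Minimum is at A.

A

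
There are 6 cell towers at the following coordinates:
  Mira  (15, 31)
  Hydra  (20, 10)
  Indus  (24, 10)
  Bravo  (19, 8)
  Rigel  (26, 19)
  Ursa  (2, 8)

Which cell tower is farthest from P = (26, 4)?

Mira

Squared Euclidean distances:
d²(P, Mira) = (26−15)² + (4−31)² = 121 + 729 = 850
d²(P, Hydra) = (26−20)² + (4−10)² = 36 + 36 = 72
d²(P, Indus) = (26−24)² + (4−10)² = 4 + 36 = 40
d²(P, Bravo) = (26−19)² + (4−8)² = 49 + 16 = 65
d²(P, Rigel) = (26−26)² + (4−19)² = 0 + 225 = 225
d²(P, Ursa) = (26−2)² + (4−8)² = 576 + 16 = 592
The largest is to Mira.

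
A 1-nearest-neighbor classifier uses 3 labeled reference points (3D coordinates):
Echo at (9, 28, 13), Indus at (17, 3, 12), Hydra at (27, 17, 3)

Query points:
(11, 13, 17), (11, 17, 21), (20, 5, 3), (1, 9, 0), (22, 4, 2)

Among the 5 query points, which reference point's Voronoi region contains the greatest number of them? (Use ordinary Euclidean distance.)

Indus

(11, 13, 17) — d² to each: Echo:245, Indus:161, Hydra:468 → nearest is Indus
(11, 17, 21) — d² to each: Echo:189, Indus:313, Hydra:580 → nearest is Echo
(20, 5, 3) — d² to each: Echo:750, Indus:94, Hydra:193 → nearest is Indus
(1, 9, 0) — d² to each: Echo:594, Indus:436, Hydra:749 → nearest is Indus
(22, 4, 2) — d² to each: Echo:866, Indus:126, Hydra:195 → nearest is Indus
Tally — Echo:1, Indus:4. Indus captures the most (4).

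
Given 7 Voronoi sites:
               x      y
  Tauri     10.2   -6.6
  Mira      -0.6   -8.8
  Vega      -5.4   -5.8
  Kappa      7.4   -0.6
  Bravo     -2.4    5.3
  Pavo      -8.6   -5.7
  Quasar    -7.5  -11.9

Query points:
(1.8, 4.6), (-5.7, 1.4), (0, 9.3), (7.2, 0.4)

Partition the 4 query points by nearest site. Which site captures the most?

Bravo

(1.8, 4.6) — d² to each: Tauri:196, Mira:185.32, Vega:160, Kappa:58.4, Bravo:18.13, Pavo:214.25, Quasar:358.74 → nearest is Bravo
(-5.7, 1.4) — d² to each: Tauri:316.81, Mira:130.05, Vega:51.93, Kappa:175.61, Bravo:26.1, Pavo:58.82, Quasar:180.13 → nearest is Bravo
(0, 9.3) — d² to each: Tauri:356.85, Mira:327.97, Vega:257.17, Kappa:152.77, Bravo:21.76, Pavo:298.96, Quasar:505.69 → nearest is Bravo
(7.2, 0.4) — d² to each: Tauri:58, Mira:145.48, Vega:197.2, Kappa:1.04, Bravo:116.17, Pavo:286.85, Quasar:367.38 → nearest is Kappa
Tally — Kappa:1, Bravo:3. Bravo captures the most (3).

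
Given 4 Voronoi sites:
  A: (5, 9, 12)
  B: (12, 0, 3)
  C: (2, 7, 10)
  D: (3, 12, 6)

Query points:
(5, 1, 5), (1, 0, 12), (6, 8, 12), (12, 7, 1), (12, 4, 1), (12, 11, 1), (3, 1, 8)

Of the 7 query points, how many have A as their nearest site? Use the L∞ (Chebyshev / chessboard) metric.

1

(5, 1, 5) — d to each: A:8, B:7, C:6, D:11 → nearest is C
(1, 0, 12) — d to each: A:9, B:11, C:7, D:12 → nearest is C
(6, 8, 12) — d to each: A:1, B:9, C:4, D:6 → nearest is A
(12, 7, 1) — d to each: A:11, B:7, C:10, D:9 → nearest is B
(12, 4, 1) — d to each: A:11, B:4, C:10, D:9 → nearest is B
(12, 11, 1) — d to each: A:11, B:11, C:10, D:9 → nearest is D
(3, 1, 8) — d to each: A:8, B:9, C:6, D:11 → nearest is C
1 of the 7 points has A as nearest.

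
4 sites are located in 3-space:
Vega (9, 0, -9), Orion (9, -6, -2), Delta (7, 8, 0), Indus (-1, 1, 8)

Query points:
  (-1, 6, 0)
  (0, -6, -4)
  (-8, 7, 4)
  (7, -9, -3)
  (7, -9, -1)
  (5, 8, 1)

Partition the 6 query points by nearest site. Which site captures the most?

(-1, 6, 0) — d² to each: Vega:217, Orion:248, Delta:68, Indus:89 → nearest is Delta
(0, -6, -4) — d² to each: Vega:142, Orion:85, Delta:261, Indus:194 → nearest is Orion
(-8, 7, 4) — d² to each: Vega:507, Orion:494, Delta:242, Indus:101 → nearest is Indus
(7, -9, -3) — d² to each: Vega:121, Orion:14, Delta:298, Indus:285 → nearest is Orion
(7, -9, -1) — d² to each: Vega:149, Orion:14, Delta:290, Indus:245 → nearest is Orion
(5, 8, 1) — d² to each: Vega:180, Orion:221, Delta:5, Indus:134 → nearest is Delta
Tally — Orion:3, Delta:2, Indus:1. Orion captures the most (3).

Orion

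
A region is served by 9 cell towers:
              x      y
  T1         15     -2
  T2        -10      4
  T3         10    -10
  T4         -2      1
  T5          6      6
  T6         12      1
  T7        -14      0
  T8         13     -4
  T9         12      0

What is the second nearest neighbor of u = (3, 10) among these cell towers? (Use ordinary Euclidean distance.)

T4

Compare squared distances (the ordering matches that of the actual distances):
|uT1|² = 144 + 144 = 288
|uT2|² = 169 + 36 = 205
|uT3|² = 49 + 400 = 449
|uT4|² = 25 + 81 = 106
|uT5|² = 9 + 16 = 25
|uT6|² = 81 + 81 = 162
|uT7|² = 289 + 100 = 389
|uT8|² = 100 + 196 = 296
|uT9|² = 81 + 100 = 181
Sorted ascending: T5, T4, T6, … — the second-nearest is T4.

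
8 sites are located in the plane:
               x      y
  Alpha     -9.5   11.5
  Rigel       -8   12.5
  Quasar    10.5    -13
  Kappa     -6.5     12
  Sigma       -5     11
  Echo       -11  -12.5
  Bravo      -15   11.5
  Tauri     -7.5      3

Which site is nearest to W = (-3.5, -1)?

Tauri

Since √ is increasing, it suffices to compare squared distances:
d²(W, Alpha) = 36 + 156.25 = 192.25
d²(W, Rigel) = 20.25 + 182.25 = 202.5
d²(W, Quasar) = 196 + 144 = 340
d²(W, Kappa) = 9 + 169 = 178
d²(W, Sigma) = 2.25 + 144 = 146.25
d²(W, Echo) = 56.25 + 132.25 = 188.5
d²(W, Bravo) = 132.25 + 156.25 = 288.5
d²(W, Tauri) = 16 + 16 = 32
Minimum is at Tauri.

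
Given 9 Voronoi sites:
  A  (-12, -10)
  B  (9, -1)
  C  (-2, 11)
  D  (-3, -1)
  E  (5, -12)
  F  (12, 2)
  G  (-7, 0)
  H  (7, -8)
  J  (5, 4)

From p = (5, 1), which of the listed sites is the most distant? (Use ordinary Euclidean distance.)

Since √ is increasing, it suffices to compare squared distances:
|pA|² = 289 + 121 = 410
|pB|² = 16 + 4 = 20
|pC|² = 49 + 100 = 149
|pD|² = 64 + 4 = 68
|pE|² = 0 + 169 = 169
|pF|² = 49 + 1 = 50
|pG|² = 144 + 1 = 145
|pH|² = 4 + 81 = 85
|pJ|² = 0 + 9 = 9
The largest is to A.

A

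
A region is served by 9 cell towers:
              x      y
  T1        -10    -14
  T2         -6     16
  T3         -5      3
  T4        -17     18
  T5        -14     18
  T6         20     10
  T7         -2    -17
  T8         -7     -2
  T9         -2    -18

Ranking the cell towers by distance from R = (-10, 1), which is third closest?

T1

Compare squared distances (the ordering matches that of the actual distances):
|RT1|² = (-10−(-10))² + (1−(-14))² = 0 + 225 = 225
|RT2|² = (-10−(-6))² + (1−16)² = 16 + 225 = 241
|RT3|² = (-10−(-5))² + (1−3)² = 25 + 4 = 29
|RT4|² = (-10−(-17))² + (1−18)² = 49 + 289 = 338
|RT5|² = (-10−(-14))² + (1−18)² = 16 + 289 = 305
|RT6|² = (-10−20)² + (1−10)² = 900 + 81 = 981
|RT7|² = (-10−(-2))² + (1−(-17))² = 64 + 324 = 388
|RT8|² = (-10−(-7))² + (1−(-2))² = 9 + 9 = 18
|RT9|² = (-10−(-2))² + (1−(-18))² = 64 + 361 = 425
Sorted ascending: T8, T3, T1, T2, … — the third-nearest is T1.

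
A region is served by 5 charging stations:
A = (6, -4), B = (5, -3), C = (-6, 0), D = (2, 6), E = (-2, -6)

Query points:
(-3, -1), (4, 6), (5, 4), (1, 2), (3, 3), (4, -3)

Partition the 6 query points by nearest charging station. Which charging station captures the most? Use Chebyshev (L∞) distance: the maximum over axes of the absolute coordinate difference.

D

(-3, -1) — d to each: A:9, B:8, C:3, D:7, E:5 → nearest is C
(4, 6) — d to each: A:10, B:9, C:10, D:2, E:12 → nearest is D
(5, 4) — d to each: A:8, B:7, C:11, D:3, E:10 → nearest is D
(1, 2) — d to each: A:6, B:5, C:7, D:4, E:8 → nearest is D
(3, 3) — d to each: A:7, B:6, C:9, D:3, E:9 → nearest is D
(4, -3) — d to each: A:2, B:1, C:10, D:9, E:6 → nearest is B
Tally — B:1, C:1, D:4. D captures the most (4).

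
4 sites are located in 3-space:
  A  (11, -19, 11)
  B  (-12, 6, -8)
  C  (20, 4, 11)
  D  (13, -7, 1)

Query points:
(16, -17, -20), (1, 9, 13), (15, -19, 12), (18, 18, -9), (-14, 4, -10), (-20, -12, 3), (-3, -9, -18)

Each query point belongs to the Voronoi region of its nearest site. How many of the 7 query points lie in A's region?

(16, -17, -20) — d² to each: A:990, B:1457, C:1418, D:550 → nearest is D
(1, 9, 13) — d² to each: A:888, B:619, C:390, D:544 → nearest is C
(15, -19, 12) — d² to each: A:17, B:1754, C:555, D:269 → nearest is A
(18, 18, -9) — d² to each: A:1818, B:1045, C:600, D:750 → nearest is C
(-14, 4, -10) — d² to each: A:1595, B:12, C:1597, D:971 → nearest is B
(-20, -12, 3) — d² to each: A:1074, B:509, C:1920, D:1118 → nearest is B
(-3, -9, -18) — d² to each: A:1137, B:406, C:1539, D:621 → nearest is B
1 of the 7 points has A as nearest.

1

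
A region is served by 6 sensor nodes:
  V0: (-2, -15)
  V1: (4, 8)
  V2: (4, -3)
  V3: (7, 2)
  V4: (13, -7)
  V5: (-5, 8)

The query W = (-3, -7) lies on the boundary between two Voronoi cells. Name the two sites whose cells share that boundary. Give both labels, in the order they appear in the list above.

V0 and V2

Squared distances from W to each site:
|WV0|² = (-3−(-2))² + (-7−(-15))² = 1 + 64 = 65
|WV1|² = (-3−4)² + (-7−8)² = 49 + 225 = 274
|WV2|² = (-3−4)² + (-7−(-3))² = 49 + 16 = 65
|WV3|² = (-3−7)² + (-7−2)² = 100 + 81 = 181
|WV4|² = (-3−13)² + (-7−(-7))² = 256 + 0 = 256
|WV5|² = (-3−(-5))² + (-7−8)² = 4 + 225 = 229
W is equidistant from V0 and V2 (both at squared distance 65), and every other site is strictly farther — so W lies on the V0–V2 Voronoi edge.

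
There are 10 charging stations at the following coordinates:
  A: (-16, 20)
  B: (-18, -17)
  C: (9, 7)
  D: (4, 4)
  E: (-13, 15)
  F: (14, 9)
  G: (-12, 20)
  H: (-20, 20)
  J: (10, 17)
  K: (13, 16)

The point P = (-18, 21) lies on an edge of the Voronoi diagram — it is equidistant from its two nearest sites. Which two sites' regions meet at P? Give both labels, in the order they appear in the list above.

A and H

Squared distances from P to each site:
|PA|² = 4 + 1 = 5
|PB|² = 0 + 1444 = 1444
|PC|² = 729 + 196 = 925
|PD|² = 484 + 289 = 773
|PE|² = 25 + 36 = 61
|PF|² = 1024 + 144 = 1168
|PG|² = 36 + 1 = 37
|PH|² = 4 + 1 = 5
|PJ|² = 784 + 16 = 800
|PK|² = 961 + 25 = 986
P is equidistant from A and H (both at squared distance 5), and every other site is strictly farther — so P lies on the A–H Voronoi edge.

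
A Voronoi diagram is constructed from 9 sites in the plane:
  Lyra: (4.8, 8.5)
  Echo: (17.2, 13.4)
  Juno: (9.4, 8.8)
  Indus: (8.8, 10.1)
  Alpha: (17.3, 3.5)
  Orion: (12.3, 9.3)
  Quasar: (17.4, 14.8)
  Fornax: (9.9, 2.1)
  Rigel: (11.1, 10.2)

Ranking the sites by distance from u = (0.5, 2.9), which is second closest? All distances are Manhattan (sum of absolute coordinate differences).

Fornax

d(u, Lyra) = 4.3 + 5.6 = 9.9
d(u, Echo) = 16.7 + 10.5 = 27.2
d(u, Juno) = 8.9 + 5.9 = 14.8
d(u, Indus) = 8.3 + 7.2 = 15.5
d(u, Alpha) = 16.8 + 0.6 = 17.4
d(u, Orion) = 11.8 + 6.4 = 18.2
d(u, Quasar) = 16.9 + 11.9 = 28.8
d(u, Fornax) = 9.4 + 0.8 = 10.2
d(u, Rigel) = 10.6 + 7.3 = 17.9
Sorted ascending: Lyra, Fornax, Juno, … — the second-nearest is Fornax.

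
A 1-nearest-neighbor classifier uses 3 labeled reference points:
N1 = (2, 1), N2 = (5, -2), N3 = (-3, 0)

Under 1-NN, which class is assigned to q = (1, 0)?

Squared Euclidean distances:
|qN1|² = (1−2)² + (0−1)² = 1 + 1 = 2
|qN2|² = (1−5)² + (0−(-2))² = 16 + 4 = 20
|qN3|² = (1−(-3))² + (0−0)² = 16 + 0 = 16
The smallest is to N1, so q lies in the Voronoi region of N1.

N1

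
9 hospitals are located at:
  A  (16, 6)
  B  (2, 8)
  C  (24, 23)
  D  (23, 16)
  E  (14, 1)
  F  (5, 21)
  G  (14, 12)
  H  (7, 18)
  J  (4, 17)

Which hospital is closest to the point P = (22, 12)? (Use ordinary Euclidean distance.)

Since √ is increasing, it suffices to compare squared distances:
|PA|² = (22−16)² + (12−6)² = 36 + 36 = 72
|PB|² = (22−2)² + (12−8)² = 400 + 16 = 416
|PC|² = (22−24)² + (12−23)² = 4 + 121 = 125
|PD|² = (22−23)² + (12−16)² = 1 + 16 = 17
|PE|² = (22−14)² + (12−1)² = 64 + 121 = 185
|PF|² = (22−5)² + (12−21)² = 289 + 81 = 370
|PG|² = (22−14)² + (12−12)² = 64 + 0 = 64
|PH|² = (22−7)² + (12−18)² = 225 + 36 = 261
|PJ|² = (22−4)² + (12−17)² = 324 + 25 = 349
Minimum is at D.

D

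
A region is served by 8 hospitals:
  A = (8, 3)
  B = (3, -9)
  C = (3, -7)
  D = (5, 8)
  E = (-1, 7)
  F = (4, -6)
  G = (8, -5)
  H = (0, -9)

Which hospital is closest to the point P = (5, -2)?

Compare squared distances (the ordering matches that of the actual distances):
|PA|² = 9 + 25 = 34
|PB|² = 4 + 49 = 53
|PC|² = 4 + 25 = 29
|PD|² = 0 + 100 = 100
|PE|² = 36 + 81 = 117
|PF|² = 1 + 16 = 17
|PG|² = 9 + 9 = 18
|PH|² = 25 + 49 = 74
F is nearest.

F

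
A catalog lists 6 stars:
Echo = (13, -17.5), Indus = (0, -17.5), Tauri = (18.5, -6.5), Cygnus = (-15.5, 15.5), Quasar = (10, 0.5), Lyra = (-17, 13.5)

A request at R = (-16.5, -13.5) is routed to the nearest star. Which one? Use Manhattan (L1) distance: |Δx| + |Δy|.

Indus

d(R, Echo) = |-16.5−13| + |-13.5−(-17.5)| = 29.5 + 4 = 33.5
d(R, Indus) = |-16.5−0| + |-13.5−(-17.5)| = 16.5 + 4 = 20.5
d(R, Tauri) = |-16.5−18.5| + |-13.5−(-6.5)| = 35 + 7 = 42
d(R, Cygnus) = |-16.5−(-15.5)| + |-13.5−15.5| = 1 + 29 = 30
d(R, Quasar) = |-16.5−10| + |-13.5−0.5| = 26.5 + 14 = 40.5
d(R, Lyra) = |-16.5−(-17)| + |-13.5−13.5| = 0.5 + 27 = 27.5
The smallest is to Indus, so R lies in the Voronoi region of Indus.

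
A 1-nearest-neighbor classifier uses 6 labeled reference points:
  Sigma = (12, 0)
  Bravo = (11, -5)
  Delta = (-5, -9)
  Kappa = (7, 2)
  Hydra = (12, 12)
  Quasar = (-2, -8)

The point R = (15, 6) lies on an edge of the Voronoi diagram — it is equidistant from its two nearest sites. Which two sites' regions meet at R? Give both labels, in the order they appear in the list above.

Squared distances from R to each site:
d²(R, Sigma) = (15−12)² + (6−0)² = 9 + 36 = 45
d²(R, Bravo) = (15−11)² + (6−(-5))² = 16 + 121 = 137
d²(R, Delta) = (15−(-5))² + (6−(-9))² = 400 + 225 = 625
d²(R, Kappa) = (15−7)² + (6−2)² = 64 + 16 = 80
d²(R, Hydra) = (15−12)² + (6−12)² = 9 + 36 = 45
d²(R, Quasar) = (15−(-2))² + (6−(-8))² = 289 + 196 = 485
R is equidistant from Sigma and Hydra (both at squared distance 45), and every other site is strictly farther — so R lies on the Sigma–Hydra Voronoi edge.

Sigma and Hydra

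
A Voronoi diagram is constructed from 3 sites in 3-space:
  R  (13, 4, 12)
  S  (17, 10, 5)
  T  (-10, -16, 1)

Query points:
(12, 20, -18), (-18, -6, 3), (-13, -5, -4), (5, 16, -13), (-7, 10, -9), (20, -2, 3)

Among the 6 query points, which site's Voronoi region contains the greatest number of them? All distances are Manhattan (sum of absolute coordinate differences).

(12, 20, -18) — d to each: R:47, S:38, T:77 → nearest is S
(-18, -6, 3) — d to each: R:50, S:53, T:20 → nearest is T
(-13, -5, -4) — d to each: R:51, S:54, T:19 → nearest is T
(5, 16, -13) — d to each: R:45, S:36, T:61 → nearest is S
(-7, 10, -9) — d to each: R:47, S:38, T:39 → nearest is S
(20, -2, 3) — d to each: R:22, S:17, T:46 → nearest is S
Tally — S:4, T:2. S captures the most (4).

S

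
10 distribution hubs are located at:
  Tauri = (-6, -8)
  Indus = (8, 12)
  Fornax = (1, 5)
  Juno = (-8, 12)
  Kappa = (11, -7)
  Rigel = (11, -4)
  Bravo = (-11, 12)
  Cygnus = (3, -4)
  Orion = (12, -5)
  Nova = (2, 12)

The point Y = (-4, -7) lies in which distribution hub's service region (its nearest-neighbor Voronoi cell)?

Tauri

Since √ is increasing, it suffices to compare squared distances:
d²(Y, Tauri) = (-4−(-6))² + (-7−(-8))² = 4 + 1 = 5
d²(Y, Indus) = (-4−8)² + (-7−12)² = 144 + 361 = 505
d²(Y, Fornax) = (-4−1)² + (-7−5)² = 25 + 144 = 169
d²(Y, Juno) = (-4−(-8))² + (-7−12)² = 16 + 361 = 377
d²(Y, Kappa) = (-4−11)² + (-7−(-7))² = 225 + 0 = 225
d²(Y, Rigel) = (-4−11)² + (-7−(-4))² = 225 + 9 = 234
d²(Y, Bravo) = (-4−(-11))² + (-7−12)² = 49 + 361 = 410
d²(Y, Cygnus) = (-4−3)² + (-7−(-4))² = 49 + 9 = 58
d²(Y, Orion) = (-4−12)² + (-7−(-5))² = 256 + 4 = 260
d²(Y, Nova) = (-4−2)² + (-7−12)² = 36 + 361 = 397
The smallest is to Tauri, so Y lies in the Voronoi region of Tauri.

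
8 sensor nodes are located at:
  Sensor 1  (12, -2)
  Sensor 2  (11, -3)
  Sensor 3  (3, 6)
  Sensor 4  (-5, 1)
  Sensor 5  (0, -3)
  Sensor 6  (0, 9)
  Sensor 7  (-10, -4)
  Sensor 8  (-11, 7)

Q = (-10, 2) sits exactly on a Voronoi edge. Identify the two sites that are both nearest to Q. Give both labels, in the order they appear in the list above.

Squared distances from Q to each site:
d²(Q, Sensor 1) = (-10−12)² + (2−(-2))² = 484 + 16 = 500
d²(Q, Sensor 2) = (-10−11)² + (2−(-3))² = 441 + 25 = 466
d²(Q, Sensor 3) = (-10−3)² + (2−6)² = 169 + 16 = 185
d²(Q, Sensor 4) = (-10−(-5))² + (2−1)² = 25 + 1 = 26
d²(Q, Sensor 5) = (-10−0)² + (2−(-3))² = 100 + 25 = 125
d²(Q, Sensor 6) = (-10−0)² + (2−9)² = 100 + 49 = 149
d²(Q, Sensor 7) = (-10−(-10))² + (2−(-4))² = 0 + 36 = 36
d²(Q, Sensor 8) = (-10−(-11))² + (2−7)² = 1 + 25 = 26
Q is equidistant from Sensor 4 and Sensor 8 (both at squared distance 26), and every other site is strictly farther — so Q lies on the Sensor 4–Sensor 8 Voronoi edge.

Sensor 4 and Sensor 8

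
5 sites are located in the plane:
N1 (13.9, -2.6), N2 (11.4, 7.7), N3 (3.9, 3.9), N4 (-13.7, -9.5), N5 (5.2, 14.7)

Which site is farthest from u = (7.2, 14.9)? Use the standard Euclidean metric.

Compare squared distances (the ordering matches that of the actual distances):
|uN1|² = (7.2−13.9)² + (14.9−(-2.6))² = 44.89 + 306.25 = 351.14
|uN2|² = (7.2−11.4)² + (14.9−7.7)² = 17.64 + 51.84 = 69.48
|uN3|² = (7.2−3.9)² + (14.9−3.9)² = 10.89 + 121 = 131.89
|uN4|² = (7.2−(-13.7))² + (14.9−(-9.5))² = 436.81 + 595.36 = 1032.17
|uN5|² = (7.2−5.2)² + (14.9−14.7)² = 4 + 0.04 = 4.04
The largest is to N4.

N4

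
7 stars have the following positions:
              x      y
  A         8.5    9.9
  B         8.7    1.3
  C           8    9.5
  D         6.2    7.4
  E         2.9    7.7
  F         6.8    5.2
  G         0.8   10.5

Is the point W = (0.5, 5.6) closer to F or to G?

Compare squared distances:
|WF|² = (0.5−6.8)² + (5.6−5.2)² = 39.69 + 0.16 = 39.85
|WG|² = (0.5−0.8)² + (5.6−10.5)² = 0.09 + 24.01 = 24.1
39.85 > 24.1, so G is closer.

G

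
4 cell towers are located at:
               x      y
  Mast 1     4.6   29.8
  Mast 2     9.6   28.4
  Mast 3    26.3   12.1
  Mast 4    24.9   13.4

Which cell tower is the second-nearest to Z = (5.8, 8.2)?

Since √ is increasing, it suffices to compare squared distances:
d²(Z, Mast 1) = (5.8−4.6)² + (8.2−29.8)² = 1.44 + 466.56 = 468
d²(Z, Mast 2) = (5.8−9.6)² + (8.2−28.4)² = 14.44 + 408.04 = 422.48
d²(Z, Mast 3) = (5.8−26.3)² + (8.2−12.1)² = 420.25 + 15.21 = 435.46
d²(Z, Mast 4) = (5.8−24.9)² + (8.2−13.4)² = 364.81 + 27.04 = 391.85
Sorted ascending: Mast 4, Mast 2, Mast 3, … — the second-nearest is Mast 2.

Mast 2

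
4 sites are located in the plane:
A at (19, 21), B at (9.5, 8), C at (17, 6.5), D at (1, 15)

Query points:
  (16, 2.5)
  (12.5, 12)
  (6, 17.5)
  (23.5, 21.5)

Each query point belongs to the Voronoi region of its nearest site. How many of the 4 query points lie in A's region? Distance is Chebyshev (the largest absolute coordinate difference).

(16, 2.5) — d to each: A:18.5, B:6.5, C:4, D:15 → nearest is C
(12.5, 12) — d to each: A:9, B:4, C:5.5, D:11.5 → nearest is B
(6, 17.5) — d to each: A:13, B:9.5, C:11, D:5 → nearest is D
(23.5, 21.5) — d to each: A:4.5, B:14, C:15, D:22.5 → nearest is A
1 of the 4 points has A as nearest.

1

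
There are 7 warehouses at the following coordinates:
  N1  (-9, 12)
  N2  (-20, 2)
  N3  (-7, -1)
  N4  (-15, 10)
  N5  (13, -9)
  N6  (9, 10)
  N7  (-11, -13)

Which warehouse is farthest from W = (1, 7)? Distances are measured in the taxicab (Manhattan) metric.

d(W,N1) = |1−(-9)| + |7−12| = 10 + 5 = 15
d(W,N2) = |1−(-20)| + |7−2| = 21 + 5 = 26
d(W,N3) = |1−(-7)| + |7−(-1)| = 8 + 8 = 16
d(W,N4) = |1−(-15)| + |7−10| = 16 + 3 = 19
d(W,N5) = |1−13| + |7−(-9)| = 12 + 16 = 28
d(W,N6) = |1−9| + |7−10| = 8 + 3 = 11
d(W,N7) = |1−(-11)| + |7−(-13)| = 12 + 20 = 32
The largest is to N7.

N7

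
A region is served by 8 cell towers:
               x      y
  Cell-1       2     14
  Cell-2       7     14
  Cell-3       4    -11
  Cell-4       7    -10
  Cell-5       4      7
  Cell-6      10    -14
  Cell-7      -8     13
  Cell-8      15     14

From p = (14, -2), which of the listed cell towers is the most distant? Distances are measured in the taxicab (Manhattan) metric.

d(p, Cell-1) = 12 + 16 = 28
d(p, Cell-2) = 7 + 16 = 23
d(p, Cell-3) = 10 + 9 = 19
d(p, Cell-4) = 7 + 8 = 15
d(p, Cell-5) = 10 + 9 = 19
d(p, Cell-6) = 4 + 12 = 16
d(p, Cell-7) = 22 + 15 = 37
d(p, Cell-8) = 1 + 16 = 17
The largest is to Cell-7.

Cell-7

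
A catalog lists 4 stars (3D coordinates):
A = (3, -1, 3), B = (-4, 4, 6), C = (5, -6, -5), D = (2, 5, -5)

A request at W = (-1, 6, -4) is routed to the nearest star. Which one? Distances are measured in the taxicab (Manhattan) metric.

D

d(W,A) = 4 + 7 + 7 = 18
d(W,B) = 3 + 2 + 10 = 15
d(W,C) = 6 + 12 + 1 = 19
d(W,D) = 3 + 1 + 1 = 5
D is nearest.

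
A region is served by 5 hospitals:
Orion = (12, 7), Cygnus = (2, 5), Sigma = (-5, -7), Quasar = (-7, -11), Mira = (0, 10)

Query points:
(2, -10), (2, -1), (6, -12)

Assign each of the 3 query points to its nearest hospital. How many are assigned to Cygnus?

(2, -10) — d² to each: Orion:389, Cygnus:225, Sigma:58, Quasar:82, Mira:404 → nearest is Sigma
(2, -1) — d² to each: Orion:164, Cygnus:36, Sigma:85, Quasar:181, Mira:125 → nearest is Cygnus
(6, -12) — d² to each: Orion:397, Cygnus:305, Sigma:146, Quasar:170, Mira:520 → nearest is Sigma
1 of the 3 points has Cygnus as nearest.

1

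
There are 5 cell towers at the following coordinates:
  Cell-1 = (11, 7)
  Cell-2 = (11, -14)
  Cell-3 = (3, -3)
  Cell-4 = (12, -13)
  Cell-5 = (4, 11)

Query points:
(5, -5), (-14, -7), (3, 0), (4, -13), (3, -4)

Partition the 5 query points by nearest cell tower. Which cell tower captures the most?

(5, -5) — d² to each: Cell-1:180, Cell-2:117, Cell-3:8, Cell-4:113, Cell-5:257 → nearest is Cell-3
(-14, -7) — d² to each: Cell-1:821, Cell-2:674, Cell-3:305, Cell-4:712, Cell-5:648 → nearest is Cell-3
(3, 0) — d² to each: Cell-1:113, Cell-2:260, Cell-3:9, Cell-4:250, Cell-5:122 → nearest is Cell-3
(4, -13) — d² to each: Cell-1:449, Cell-2:50, Cell-3:101, Cell-4:64, Cell-5:576 → nearest is Cell-2
(3, -4) — d² to each: Cell-1:185, Cell-2:164, Cell-3:1, Cell-4:162, Cell-5:226 → nearest is Cell-3
Tally — Cell-2:1, Cell-3:4. Cell-3 captures the most (4).

Cell-3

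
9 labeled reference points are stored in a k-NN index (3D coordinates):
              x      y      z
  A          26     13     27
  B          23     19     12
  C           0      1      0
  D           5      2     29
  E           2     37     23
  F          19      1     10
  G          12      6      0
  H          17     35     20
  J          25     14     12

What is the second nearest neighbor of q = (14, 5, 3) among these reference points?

Squared Euclidean distances:
|qA|² = 144 + 64 + 576 = 784
|qB|² = 81 + 196 + 81 = 358
|qC|² = 196 + 16 + 9 = 221
|qD|² = 81 + 9 + 676 = 766
|qE|² = 144 + 1024 + 400 = 1568
|qF|² = 25 + 16 + 49 = 90
|qG|² = 4 + 1 + 9 = 14
|qH|² = 9 + 900 + 289 = 1198
|qJ|² = 121 + 81 + 81 = 283
Sorted ascending: G, F, C, … — the second-nearest is F.

F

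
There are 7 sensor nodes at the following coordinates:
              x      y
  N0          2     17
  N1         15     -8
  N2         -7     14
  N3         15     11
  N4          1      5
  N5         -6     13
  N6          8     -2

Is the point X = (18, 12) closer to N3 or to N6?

Compare squared distances:
|XN3|² = (18−15)² + (12−11)² = 9 + 1 = 10
|XN6|² = (18−8)² + (12−(-2))² = 100 + 196 = 296
10 < 296, so N3 is closer.

N3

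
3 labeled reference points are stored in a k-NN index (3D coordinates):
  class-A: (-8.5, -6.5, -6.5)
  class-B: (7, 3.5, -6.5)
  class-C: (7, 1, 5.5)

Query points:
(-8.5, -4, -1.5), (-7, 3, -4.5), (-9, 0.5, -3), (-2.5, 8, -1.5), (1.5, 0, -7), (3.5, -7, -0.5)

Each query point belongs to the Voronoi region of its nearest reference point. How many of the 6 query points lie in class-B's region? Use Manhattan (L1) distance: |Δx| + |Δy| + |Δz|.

2

(-8.5, -4, -1.5) — d to each: class-A:7.5, class-B:28, class-C:27.5 → nearest is class-A
(-7, 3, -4.5) — d to each: class-A:13, class-B:16.5, class-C:26 → nearest is class-A
(-9, 0.5, -3) — d to each: class-A:11, class-B:22.5, class-C:25 → nearest is class-A
(-2.5, 8, -1.5) — d to each: class-A:25.5, class-B:19, class-C:23.5 → nearest is class-B
(1.5, 0, -7) — d to each: class-A:17, class-B:9.5, class-C:19 → nearest is class-B
(3.5, -7, -0.5) — d to each: class-A:18.5, class-B:20, class-C:17.5 → nearest is class-C
2 of the 6 points have class-B as nearest.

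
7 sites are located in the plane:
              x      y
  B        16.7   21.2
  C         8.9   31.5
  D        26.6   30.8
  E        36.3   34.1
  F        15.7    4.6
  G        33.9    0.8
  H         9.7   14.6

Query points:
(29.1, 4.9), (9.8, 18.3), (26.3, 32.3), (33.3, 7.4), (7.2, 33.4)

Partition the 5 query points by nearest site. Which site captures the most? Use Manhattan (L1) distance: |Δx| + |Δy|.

G

(29.1, 4.9) — d to each: B:28.7, C:46.8, D:28.4, E:36.4, F:13.7, G:8.9, H:29.1 → nearest is G
(9.8, 18.3) — d to each: B:9.8, C:14.1, D:29.3, E:42.3, F:19.6, G:41.6, H:3.8 → nearest is H
(26.3, 32.3) — d to each: B:20.7, C:18.2, D:1.8, E:11.8, F:38.3, G:39.1, H:34.3 → nearest is D
(33.3, 7.4) — d to each: B:30.4, C:48.5, D:30.1, E:29.7, F:20.4, G:7.2, H:30.8 → nearest is G
(7.2, 33.4) — d to each: B:21.7, C:3.6, D:22, E:29.8, F:37.3, G:59.3, H:21.3 → nearest is C
Tally — C:1, D:1, G:2, H:1. G captures the most (2).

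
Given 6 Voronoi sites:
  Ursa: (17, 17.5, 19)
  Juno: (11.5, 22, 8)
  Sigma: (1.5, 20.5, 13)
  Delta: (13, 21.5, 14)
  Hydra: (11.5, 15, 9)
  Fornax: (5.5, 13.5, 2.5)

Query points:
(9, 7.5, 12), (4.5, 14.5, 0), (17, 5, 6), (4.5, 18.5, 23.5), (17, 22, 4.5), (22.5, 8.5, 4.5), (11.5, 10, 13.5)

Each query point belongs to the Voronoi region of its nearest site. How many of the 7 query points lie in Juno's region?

1

(9, 7.5, 12) — d² to each: Ursa:213, Juno:232.5, Sigma:226.25, Delta:216, Hydra:71.5, Fornax:138.5 → nearest is Hydra
(4.5, 14.5, 0) — d² to each: Ursa:526.25, Juno:169.25, Sigma:214, Delta:317.25, Hydra:130.25, Fornax:8.25 → nearest is Fornax
(17, 5, 6) — d² to each: Ursa:325.25, Juno:323.25, Sigma:529.5, Delta:352.25, Hydra:139.25, Fornax:216.75 → nearest is Hydra
(4.5, 18.5, 23.5) — d² to each: Ursa:177.5, Juno:301.5, Sigma:123.25, Delta:171.5, Hydra:271.5, Fornax:467 → nearest is Sigma
(17, 22, 4.5) — d² to each: Ursa:230.5, Juno:42.5, Sigma:314.75, Delta:106.5, Hydra:99.5, Fornax:208.5 → nearest is Juno
(22.5, 8.5, 4.5) — d² to each: Ursa:321.5, Juno:315.5, Sigma:657.25, Delta:349.5, Hydra:183.5, Fornax:318 → nearest is Hydra
(11.5, 10, 13.5) — d² to each: Ursa:116.75, Juno:174.25, Sigma:210.5, Delta:134.75, Hydra:45.25, Fornax:169.25 → nearest is Hydra
1 of the 7 points has Juno as nearest.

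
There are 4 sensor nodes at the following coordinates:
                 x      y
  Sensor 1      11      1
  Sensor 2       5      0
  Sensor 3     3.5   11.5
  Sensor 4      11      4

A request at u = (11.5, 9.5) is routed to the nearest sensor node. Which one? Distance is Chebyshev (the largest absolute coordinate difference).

d(u, Sensor 1) = max(0.5, 8.5) = 8.5
d(u, Sensor 2) = max(6.5, 9.5) = 9.5
d(u, Sensor 3) = max(8, 2) = 8
d(u, Sensor 4) = max(0.5, 5.5) = 5.5
Sensor 4 is nearest.

Sensor 4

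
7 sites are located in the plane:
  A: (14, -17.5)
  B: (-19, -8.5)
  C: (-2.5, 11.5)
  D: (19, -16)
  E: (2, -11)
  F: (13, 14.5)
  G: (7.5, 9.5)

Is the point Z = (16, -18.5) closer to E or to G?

Compare squared distances:
|ZE|² = (16−2)² + (-18.5−(-11))² = 196 + 56.25 = 252.25
|ZG|² = (16−7.5)² + (-18.5−9.5)² = 72.25 + 784 = 856.25
252.25 < 856.25, so E is closer.

E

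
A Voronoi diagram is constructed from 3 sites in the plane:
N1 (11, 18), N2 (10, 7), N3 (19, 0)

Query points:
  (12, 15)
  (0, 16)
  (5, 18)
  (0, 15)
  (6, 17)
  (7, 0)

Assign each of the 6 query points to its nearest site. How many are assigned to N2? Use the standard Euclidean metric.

1

(12, 15) — d² to each: N1:10, N2:68, N3:274 → nearest is N1
(0, 16) — d² to each: N1:125, N2:181, N3:617 → nearest is N1
(5, 18) — d² to each: N1:36, N2:146, N3:520 → nearest is N1
(0, 15) — d² to each: N1:130, N2:164, N3:586 → nearest is N1
(6, 17) — d² to each: N1:26, N2:116, N3:458 → nearest is N1
(7, 0) — d² to each: N1:340, N2:58, N3:144 → nearest is N2
1 of the 6 points has N2 as nearest.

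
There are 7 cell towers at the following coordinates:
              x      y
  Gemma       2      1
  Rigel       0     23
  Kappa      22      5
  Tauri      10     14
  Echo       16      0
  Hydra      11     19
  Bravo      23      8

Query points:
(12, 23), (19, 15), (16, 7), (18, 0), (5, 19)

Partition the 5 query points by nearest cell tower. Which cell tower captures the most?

(12, 23) — d² to each: Gemma:584, Rigel:144, Kappa:424, Tauri:85, Echo:545, Hydra:17, Bravo:346 → nearest is Hydra
(19, 15) — d² to each: Gemma:485, Rigel:425, Kappa:109, Tauri:82, Echo:234, Hydra:80, Bravo:65 → nearest is Bravo
(16, 7) — d² to each: Gemma:232, Rigel:512, Kappa:40, Tauri:85, Echo:49, Hydra:169, Bravo:50 → nearest is Kappa
(18, 0) — d² to each: Gemma:257, Rigel:853, Kappa:41, Tauri:260, Echo:4, Hydra:410, Bravo:89 → nearest is Echo
(5, 19) — d² to each: Gemma:333, Rigel:41, Kappa:485, Tauri:50, Echo:482, Hydra:36, Bravo:445 → nearest is Hydra
Tally — Kappa:1, Echo:1, Hydra:2, Bravo:1. Hydra captures the most (2).

Hydra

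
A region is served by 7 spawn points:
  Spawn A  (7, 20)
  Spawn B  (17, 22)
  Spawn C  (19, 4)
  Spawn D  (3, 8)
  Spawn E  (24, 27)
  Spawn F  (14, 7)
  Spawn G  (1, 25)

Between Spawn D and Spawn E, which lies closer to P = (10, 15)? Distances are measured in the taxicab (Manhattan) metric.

Spawn D

d(P, Spawn D) = |10−3| + |15−8| = 7 + 7 = 14
d(P, Spawn E) = |10−24| + |15−27| = 14 + 12 = 26
14 < 26, so Spawn D is closer.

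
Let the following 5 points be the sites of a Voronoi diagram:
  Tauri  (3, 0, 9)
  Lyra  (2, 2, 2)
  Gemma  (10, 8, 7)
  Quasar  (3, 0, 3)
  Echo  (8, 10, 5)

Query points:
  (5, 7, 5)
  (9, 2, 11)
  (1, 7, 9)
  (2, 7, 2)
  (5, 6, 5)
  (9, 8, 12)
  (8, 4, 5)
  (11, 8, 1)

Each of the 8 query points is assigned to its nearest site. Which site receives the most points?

(5, 7, 5) — d² to each: Tauri:69, Lyra:43, Gemma:30, Quasar:57, Echo:18 → nearest is Echo
(9, 2, 11) — d² to each: Tauri:44, Lyra:130, Gemma:53, Quasar:104, Echo:101 → nearest is Tauri
(1, 7, 9) — d² to each: Tauri:53, Lyra:75, Gemma:86, Quasar:89, Echo:74 → nearest is Tauri
(2, 7, 2) — d² to each: Tauri:99, Lyra:25, Gemma:90, Quasar:51, Echo:54 → nearest is Lyra
(5, 6, 5) — d² to each: Tauri:56, Lyra:34, Gemma:33, Quasar:44, Echo:25 → nearest is Echo
(9, 8, 12) — d² to each: Tauri:109, Lyra:185, Gemma:26, Quasar:181, Echo:54 → nearest is Gemma
(8, 4, 5) — d² to each: Tauri:57, Lyra:49, Gemma:24, Quasar:45, Echo:36 → nearest is Gemma
(11, 8, 1) — d² to each: Tauri:192, Lyra:118, Gemma:37, Quasar:132, Echo:29 → nearest is Echo
Tally — Tauri:2, Lyra:1, Gemma:2, Echo:3. Echo captures the most (3).

Echo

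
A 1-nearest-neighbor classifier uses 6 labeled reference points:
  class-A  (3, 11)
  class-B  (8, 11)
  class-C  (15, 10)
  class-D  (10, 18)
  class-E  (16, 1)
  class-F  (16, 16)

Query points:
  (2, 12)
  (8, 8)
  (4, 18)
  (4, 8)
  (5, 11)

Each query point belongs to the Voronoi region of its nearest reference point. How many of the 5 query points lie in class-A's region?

3

(2, 12) — d² to each: class-A:2, class-B:37, class-C:173, class-D:100, class-E:317, class-F:212 → nearest is class-A
(8, 8) — d² to each: class-A:34, class-B:9, class-C:53, class-D:104, class-E:113, class-F:128 → nearest is class-B
(4, 18) — d² to each: class-A:50, class-B:65, class-C:185, class-D:36, class-E:433, class-F:148 → nearest is class-D
(4, 8) — d² to each: class-A:10, class-B:25, class-C:125, class-D:136, class-E:193, class-F:208 → nearest is class-A
(5, 11) — d² to each: class-A:4, class-B:9, class-C:101, class-D:74, class-E:221, class-F:146 → nearest is class-A
3 of the 5 points have class-A as nearest.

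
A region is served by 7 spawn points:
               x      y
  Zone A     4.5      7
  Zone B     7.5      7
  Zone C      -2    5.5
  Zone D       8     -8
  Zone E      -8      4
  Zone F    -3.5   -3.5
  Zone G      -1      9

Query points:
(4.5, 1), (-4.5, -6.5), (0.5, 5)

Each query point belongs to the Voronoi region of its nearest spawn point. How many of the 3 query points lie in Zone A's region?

1

(4.5, 1) — d² to each: Zone A:36, Zone B:45, Zone C:62.5, Zone D:93.25, Zone E:165.25, Zone F:84.25, Zone G:94.25 → nearest is Zone A
(-4.5, -6.5) — d² to each: Zone A:263.25, Zone B:326.25, Zone C:150.25, Zone D:158.5, Zone E:122.5, Zone F:10, Zone G:252.5 → nearest is Zone F
(0.5, 5) — d² to each: Zone A:20, Zone B:53, Zone C:6.5, Zone D:225.25, Zone E:73.25, Zone F:88.25, Zone G:18.25 → nearest is Zone C
1 of the 3 points has Zone A as nearest.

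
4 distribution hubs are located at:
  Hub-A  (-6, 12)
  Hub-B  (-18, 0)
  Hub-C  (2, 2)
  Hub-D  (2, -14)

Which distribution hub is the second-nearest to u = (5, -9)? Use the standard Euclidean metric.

Hub-C

Since √ is increasing, it suffices to compare squared distances:
d²(u, Hub-A) = 121 + 441 = 562
d²(u, Hub-B) = 529 + 81 = 610
d²(u, Hub-C) = 9 + 121 = 130
d²(u, Hub-D) = 9 + 25 = 34
Sorted ascending: Hub-D, Hub-C, Hub-A, … — the second-nearest is Hub-C.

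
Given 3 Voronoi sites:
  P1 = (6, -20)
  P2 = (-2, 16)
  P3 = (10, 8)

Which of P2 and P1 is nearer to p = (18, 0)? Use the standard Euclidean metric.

P1

Compare squared distances:
|pP2|² = (18−(-2))² + (0−16)² = 400 + 256 = 656
|pP1|² = (18−6)² + (0−(-20))² = 144 + 400 = 544
656 > 544, so P1 is closer.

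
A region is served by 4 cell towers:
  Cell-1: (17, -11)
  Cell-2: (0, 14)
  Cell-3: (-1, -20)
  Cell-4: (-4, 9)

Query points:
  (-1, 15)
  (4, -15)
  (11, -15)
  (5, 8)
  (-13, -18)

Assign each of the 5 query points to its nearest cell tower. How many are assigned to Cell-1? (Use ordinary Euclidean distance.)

(-1, 15) — d² to each: Cell-1:1000, Cell-2:2, Cell-3:1225, Cell-4:45 → nearest is Cell-2
(4, -15) — d² to each: Cell-1:185, Cell-2:857, Cell-3:50, Cell-4:640 → nearest is Cell-3
(11, -15) — d² to each: Cell-1:52, Cell-2:962, Cell-3:169, Cell-4:801 → nearest is Cell-1
(5, 8) — d² to each: Cell-1:505, Cell-2:61, Cell-3:820, Cell-4:82 → nearest is Cell-2
(-13, -18) — d² to each: Cell-1:949, Cell-2:1193, Cell-3:148, Cell-4:810 → nearest is Cell-3
1 of the 5 points has Cell-1 as nearest.

1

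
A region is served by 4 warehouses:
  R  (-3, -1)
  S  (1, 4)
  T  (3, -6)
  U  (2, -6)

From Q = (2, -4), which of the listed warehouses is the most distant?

S

Squared Euclidean distances:
|QR|² = (2−(-3))² + (-4−(-1))² = 25 + 9 = 34
|QS|² = (2−1)² + (-4−4)² = 1 + 64 = 65
|QT|² = (2−3)² + (-4−(-6))² = 1 + 4 = 5
|QU|² = (2−2)² + (-4−(-6))² = 0 + 4 = 4
The largest is to S.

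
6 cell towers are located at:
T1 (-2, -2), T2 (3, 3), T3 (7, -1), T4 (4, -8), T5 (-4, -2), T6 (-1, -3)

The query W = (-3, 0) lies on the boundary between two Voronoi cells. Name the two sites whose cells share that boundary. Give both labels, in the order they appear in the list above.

T1 and T5

Squared distances from W to each site:
|WT1|² = 1 + 4 = 5
|WT2|² = 36 + 9 = 45
|WT3|² = 100 + 1 = 101
|WT4|² = 49 + 64 = 113
|WT5|² = 1 + 4 = 5
|WT6|² = 4 + 9 = 13
W is equidistant from T1 and T5 (both at squared distance 5), and every other site is strictly farther — so W lies on the T1–T5 Voronoi edge.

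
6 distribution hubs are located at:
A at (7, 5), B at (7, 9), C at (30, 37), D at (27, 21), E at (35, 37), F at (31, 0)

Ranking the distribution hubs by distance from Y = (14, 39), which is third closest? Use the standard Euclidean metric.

D

Squared Euclidean distances:
|YA|² = (14−7)² + (39−5)² = 49 + 1156 = 1205
|YB|² = (14−7)² + (39−9)² = 49 + 900 = 949
|YC|² = (14−30)² + (39−37)² = 256 + 4 = 260
|YD|² = (14−27)² + (39−21)² = 169 + 324 = 493
|YE|² = (14−35)² + (39−37)² = 441 + 4 = 445
|YF|² = (14−31)² + (39−0)² = 289 + 1521 = 1810
Sorted ascending: C, E, D, B, … — the third-nearest is D.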